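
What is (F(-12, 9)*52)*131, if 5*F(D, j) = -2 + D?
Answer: -95368/5 ≈ -19074.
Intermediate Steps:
F(D, j) = -⅖ + D/5 (F(D, j) = (-2 + D)/5 = -⅖ + D/5)
(F(-12, 9)*52)*131 = ((-⅖ + (⅕)*(-12))*52)*131 = ((-⅖ - 12/5)*52)*131 = -14/5*52*131 = -728/5*131 = -95368/5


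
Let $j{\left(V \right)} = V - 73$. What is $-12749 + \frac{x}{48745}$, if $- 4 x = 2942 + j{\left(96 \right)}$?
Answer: $- \frac{497160597}{38996} \approx -12749.0$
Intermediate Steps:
$j{\left(V \right)} = -73 + V$
$x = - \frac{2965}{4}$ ($x = - \frac{2942 + \left(-73 + 96\right)}{4} = - \frac{2942 + 23}{4} = \left(- \frac{1}{4}\right) 2965 = - \frac{2965}{4} \approx -741.25$)
$-12749 + \frac{x}{48745} = -12749 - \frac{2965}{4 \cdot 48745} = -12749 - \frac{593}{38996} = - \frac{497160597}{38996}$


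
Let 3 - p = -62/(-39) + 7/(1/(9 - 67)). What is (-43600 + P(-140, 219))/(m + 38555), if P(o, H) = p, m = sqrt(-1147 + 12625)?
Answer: -64946321605/57972585333 + 1684511*sqrt(11478)/57972585333 ≈ -1.1172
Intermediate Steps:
m = sqrt(11478) ≈ 107.14
p = 15889/39 (p = 3 - (-62/(-39) + 7/(1/(9 - 67))) = 3 - (-62*(-1/39) + 7/(1/(-58))) = 3 - (62/39 + 7/(-1/58)) = 3 - (62/39 + 7*(-58)) = 3 - (62/39 - 406) = 3 - 1*(-15772/39) = 3 + 15772/39 = 15889/39 ≈ 407.41)
P(o, H) = 15889/39
(-43600 + P(-140, 219))/(m + 38555) = (-43600 + 15889/39)/(sqrt(11478) + 38555) = -1684511/(39*(38555 + sqrt(11478)))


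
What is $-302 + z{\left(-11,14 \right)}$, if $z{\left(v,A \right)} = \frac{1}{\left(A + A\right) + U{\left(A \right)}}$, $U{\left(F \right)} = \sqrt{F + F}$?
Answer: $- \frac{8153}{27} - \frac{\sqrt{7}}{378} \approx -301.97$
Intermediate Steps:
$U{\left(F \right)} = \sqrt{2} \sqrt{F}$ ($U{\left(F \right)} = \sqrt{2 F} = \sqrt{2} \sqrt{F}$)
$z{\left(v,A \right)} = \frac{1}{2 A + \sqrt{2} \sqrt{A}}$ ($z{\left(v,A \right)} = \frac{1}{\left(A + A\right) + \sqrt{2} \sqrt{A}} = \frac{1}{2 A + \sqrt{2} \sqrt{A}}$)
$-302 + z{\left(-11,14 \right)} = -302 + \frac{1}{2 \cdot 14 + \sqrt{2} \sqrt{14}} = -302 + \frac{1}{28 + 2 \sqrt{7}}$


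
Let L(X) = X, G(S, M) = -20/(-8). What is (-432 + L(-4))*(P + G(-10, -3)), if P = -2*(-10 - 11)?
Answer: -19402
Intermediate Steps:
G(S, M) = 5/2 (G(S, M) = -20*(-⅛) = 5/2)
P = 42 (P = -2*(-21) = 42)
(-432 + L(-4))*(P + G(-10, -3)) = (-432 - 4)*(42 + 5/2) = -436*89/2 = -19402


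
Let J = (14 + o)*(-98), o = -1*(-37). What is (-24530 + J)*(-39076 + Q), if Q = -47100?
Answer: 2544604928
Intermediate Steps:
o = 37
J = -4998 (J = (14 + 37)*(-98) = 51*(-98) = -4998)
(-24530 + J)*(-39076 + Q) = (-24530 - 4998)*(-39076 - 47100) = -29528*(-86176) = 2544604928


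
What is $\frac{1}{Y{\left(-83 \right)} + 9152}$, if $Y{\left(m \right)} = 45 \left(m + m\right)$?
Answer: $\frac{1}{1682} \approx 0.00059453$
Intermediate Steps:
$Y{\left(m \right)} = 90 m$ ($Y{\left(m \right)} = 45 \cdot 2 m = 90 m$)
$\frac{1}{Y{\left(-83 \right)} + 9152} = \frac{1}{90 \left(-83\right) + 9152} = \frac{1}{-7470 + 9152} = \frac{1}{1682}$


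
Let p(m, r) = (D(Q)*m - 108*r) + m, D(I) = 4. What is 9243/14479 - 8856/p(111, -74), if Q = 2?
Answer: -16408701/41250671 ≈ -0.39778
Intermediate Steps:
p(m, r) = -108*r + 5*m (p(m, r) = (4*m - 108*r) + m = (-108*r + 4*m) + m = -108*r + 5*m)
9243/14479 - 8856/p(111, -74) = 9243/14479 - 8856/(-108*(-74) + 5*111) = 9243*(1/14479) - 8856/(7992 + 555) = 9243/14479 - 8856/8547 = 9243/14479 - 8856*1/8547 = 9243/14479 - 2952/2849 = -16408701/41250671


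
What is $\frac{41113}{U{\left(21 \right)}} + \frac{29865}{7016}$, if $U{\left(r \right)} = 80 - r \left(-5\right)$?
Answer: $\frac{293973833}{1297960} \approx 226.49$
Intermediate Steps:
$U{\left(r \right)} = 80 + 5 r$ ($U{\left(r \right)} = 80 - - 5 r = 80 + 5 r$)
$\frac{41113}{U{\left(21 \right)}} + \frac{29865}{7016} = \frac{41113}{80 + 5 \cdot 21} + \frac{29865}{7016} = \frac{41113}{80 + 105} + 29865 \cdot \frac{1}{7016} = \frac{41113}{185} + \frac{29865}{7016} = \frac{293973833}{1297960}$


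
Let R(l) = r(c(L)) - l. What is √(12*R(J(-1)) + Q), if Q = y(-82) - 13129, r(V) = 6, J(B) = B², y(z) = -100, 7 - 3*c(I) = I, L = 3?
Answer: I*√13169 ≈ 114.76*I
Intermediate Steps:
c(I) = 7/3 - I/3
R(l) = 6 - l
Q = -13229 (Q = -100 - 13129 = -13229)
√(12*R(J(-1)) + Q) = √(12*(6 - 1*(-1)²) - 13229) = √(12*(6 - 1*1) - 13229) = √(12*(6 - 1) - 13229) = √(12*5 - 13229) = √(60 - 13229) = √(-13169) = I*√13169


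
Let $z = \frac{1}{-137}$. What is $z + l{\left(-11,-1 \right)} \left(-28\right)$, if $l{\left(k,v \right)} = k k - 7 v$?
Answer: $- \frac{491009}{137} \approx -3584.0$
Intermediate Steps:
$l{\left(k,v \right)} = k^{2} - 7 v$
$z = - \frac{1}{137} \approx -0.0072993$
$z + l{\left(-11,-1 \right)} \left(-28\right) = - \frac{1}{137} + \left(\left(-11\right)^{2} - -7\right) \left(-28\right) = - \frac{1}{137} + \left(121 + 7\right) \left(-28\right) = - \frac{1}{137} + 128 \left(-28\right) = - \frac{1}{137} - 3584 = - \frac{491009}{137}$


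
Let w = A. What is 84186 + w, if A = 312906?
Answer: 397092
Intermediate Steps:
w = 312906
84186 + w = 84186 + 312906 = 397092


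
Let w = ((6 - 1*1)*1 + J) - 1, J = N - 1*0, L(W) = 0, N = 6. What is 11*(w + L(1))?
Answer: 110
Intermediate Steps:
J = 6 (J = 6 - 1*0 = 6 + 0 = 6)
w = 10 (w = ((6 - 1*1)*1 + 6) - 1 = ((6 - 1)*1 + 6) - 1 = (5*1 + 6) - 1 = (5 + 6) - 1 = 11 - 1 = 10)
11*(w + L(1)) = 11*(10 + 0) = 11*10 = 110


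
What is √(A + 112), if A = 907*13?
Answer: √11903 ≈ 109.10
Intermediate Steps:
A = 11791
√(A + 112) = √(11791 + 112) = √11903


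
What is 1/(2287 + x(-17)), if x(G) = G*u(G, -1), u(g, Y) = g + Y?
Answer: 1/2593 ≈ 0.00038565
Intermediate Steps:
u(g, Y) = Y + g
x(G) = G*(-1 + G)
1/(2287 + x(-17)) = 1/(2287 - 17*(-1 - 17)) = 1/(2287 - 17*(-18)) = 1/(2287 + 306) = 1/2593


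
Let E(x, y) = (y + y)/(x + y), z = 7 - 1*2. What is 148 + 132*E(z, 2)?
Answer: 1564/7 ≈ 223.43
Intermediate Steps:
z = 5 (z = 7 - 2 = 5)
E(x, y) = 2*y/(x + y) (E(x, y) = (2*y)/(x + y) = 2*y/(x + y))
148 + 132*E(z, 2) = 148 + 132*(2*2/(5 + 2)) = 148 + 132*(2*2/7) = 148 + 132*(2*2*(⅐)) = 148 + 132*(4/7) = 148 + 528/7 = 1564/7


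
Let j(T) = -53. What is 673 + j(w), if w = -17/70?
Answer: 620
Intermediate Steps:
w = -17/70 (w = -17*1/70 = -17/70 ≈ -0.24286)
673 + j(w) = 673 - 53 = 620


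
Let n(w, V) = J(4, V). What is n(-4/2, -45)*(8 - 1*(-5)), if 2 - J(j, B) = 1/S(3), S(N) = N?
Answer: 65/3 ≈ 21.667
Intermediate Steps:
J(j, B) = 5/3 (J(j, B) = 2 - 1/3 = 2 - 1*⅓ = 2 - ⅓ = 5/3)
n(w, V) = 5/3
n(-4/2, -45)*(8 - 1*(-5)) = 5*(8 - 1*(-5))/3 = 5*(8 + 5)/3 = (5/3)*13 = 65/3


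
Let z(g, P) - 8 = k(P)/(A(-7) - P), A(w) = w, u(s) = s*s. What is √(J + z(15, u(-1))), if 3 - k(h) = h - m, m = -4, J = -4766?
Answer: I*√19031/2 ≈ 68.976*I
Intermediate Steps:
u(s) = s²
k(h) = -1 - h (k(h) = 3 - (h - 1*(-4)) = 3 - (h + 4) = 3 - (4 + h) = 3 + (-4 - h) = -1 - h)
z(g, P) = 8 + (-1 - P)/(-7 - P)
√(J + z(15, u(-1))) = √(-4766 + 3*(19 + 3*(-1)²)/(7 + (-1)²)) = √(-4766 + 3*(19 + 3*1)/(7 + 1)) = √(-4766 + 3*(19 + 3)/8) = √(-4766 + 3*(⅛)*22) = √(-4766 + 33/4) = √(-19031/4) = I*√19031/2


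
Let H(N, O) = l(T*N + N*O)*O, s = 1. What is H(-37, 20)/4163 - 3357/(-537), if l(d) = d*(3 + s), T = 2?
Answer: -6998083/745177 ≈ -9.3912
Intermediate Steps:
l(d) = 4*d (l(d) = d*(3 + 1) = d*4 = 4*d)
H(N, O) = O*(8*N + 4*N*O) (H(N, O) = (4*(2*N + N*O))*O = (8*N + 4*N*O)*O = O*(8*N + 4*N*O))
H(-37, 20)/4163 - 3357/(-537) = (4*(-37)*20*(2 + 20))/4163 - 3357/(-537) = (4*(-37)*20*22)*(1/4163) - 3357*(-1/537) = -65120*1/4163 + 1119/179 = -65120/4163 + 1119/179 = -6998083/745177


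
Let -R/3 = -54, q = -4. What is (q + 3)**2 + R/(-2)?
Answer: -80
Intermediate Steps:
R = 162 (R = -3*(-54) = 162)
(q + 3)**2 + R/(-2) = (-4 + 3)**2 + 162/(-2) = (-1)**2 + 162*(-1/2) = 1 - 81 = -80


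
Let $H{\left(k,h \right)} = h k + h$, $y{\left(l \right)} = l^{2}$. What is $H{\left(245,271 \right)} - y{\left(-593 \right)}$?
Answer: $-284983$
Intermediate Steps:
$H{\left(k,h \right)} = h + h k$
$H{\left(245,271 \right)} - y{\left(-593 \right)} = 271 \left(1 + 245\right) - \left(-593\right)^{2} = 271 \cdot 246 - 351649 = 66666 - 351649 = -284983$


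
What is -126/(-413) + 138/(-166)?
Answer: -2577/4897 ≈ -0.52624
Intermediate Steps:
-126/(-413) + 138/(-166) = -126*(-1/413) + 138*(-1/166) = 18/59 - 69/83 = -2577/4897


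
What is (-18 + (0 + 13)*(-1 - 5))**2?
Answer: 9216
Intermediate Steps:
(-18 + (0 + 13)*(-1 - 5))**2 = (-18 + 13*(-6))**2 = (-18 - 78)**2 = (-96)**2 = 9216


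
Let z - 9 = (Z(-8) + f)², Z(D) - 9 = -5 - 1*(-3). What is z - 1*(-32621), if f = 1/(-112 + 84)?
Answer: 25619945/784 ≈ 32679.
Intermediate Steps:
Z(D) = 7 (Z(D) = 9 + (-5 - 1*(-3)) = 9 + (-5 + 3) = 9 - 2 = 7)
f = -1/28 (f = 1/(-28) = -1/28 ≈ -0.035714)
z = 45081/784 (z = 9 + (7 - 1/28)² = 9 + (195/28)² = 9 + 38025/784 = 45081/784 ≈ 57.501)
z - 1*(-32621) = 45081/784 - 1*(-32621) = 45081/784 + 32621 = 25619945/784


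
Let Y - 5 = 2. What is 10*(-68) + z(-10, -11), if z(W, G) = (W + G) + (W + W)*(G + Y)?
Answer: -621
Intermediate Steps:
Y = 7 (Y = 5 + 2 = 7)
z(W, G) = G + W + 2*W*(7 + G) (z(W, G) = (W + G) + (W + W)*(G + 7) = (G + W) + (2*W)*(7 + G) = (G + W) + 2*W*(7 + G) = G + W + 2*W*(7 + G))
10*(-68) + z(-10, -11) = 10*(-68) + (-11 + 15*(-10) + 2*(-11)*(-10)) = -680 + (-11 - 150 + 220) = -680 + 59 = -621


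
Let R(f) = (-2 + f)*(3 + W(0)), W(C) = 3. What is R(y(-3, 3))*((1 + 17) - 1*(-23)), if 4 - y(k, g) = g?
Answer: -246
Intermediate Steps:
y(k, g) = 4 - g
R(f) = -12 + 6*f (R(f) = (-2 + f)*(3 + 3) = (-2 + f)*6 = -12 + 6*f)
R(y(-3, 3))*((1 + 17) - 1*(-23)) = (-12 + 6*(4 - 1*3))*((1 + 17) - 1*(-23)) = (-12 + 6*(4 - 3))*(18 + 23) = (-12 + 6*1)*41 = (-12 + 6)*41 = -6*41 = -246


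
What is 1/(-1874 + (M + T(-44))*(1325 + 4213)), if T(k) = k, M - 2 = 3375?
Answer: 1/18456280 ≈ 5.4182e-8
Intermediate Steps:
M = 3377 (M = 2 + 3375 = 3377)
1/(-1874 + (M + T(-44))*(1325 + 4213)) = 1/(-1874 + (3377 - 44)*(1325 + 4213)) = 1/(-1874 + 3333*5538) = 1/(-1874 + 18458154) = 1/18456280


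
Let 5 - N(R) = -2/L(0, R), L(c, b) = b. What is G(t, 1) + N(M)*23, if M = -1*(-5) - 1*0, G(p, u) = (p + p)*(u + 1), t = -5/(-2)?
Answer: 671/5 ≈ 134.20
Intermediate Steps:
t = 5/2 (t = -5*(-1/2) = 5/2 ≈ 2.5000)
G(p, u) = 2*p*(1 + u) (G(p, u) = (2*p)*(1 + u) = 2*p*(1 + u))
M = 5 (M = 5 + 0 = 5)
N(R) = 5 + 2/R (N(R) = 5 - (-2)/R = 5 + 2/R)
G(t, 1) + N(M)*23 = 2*(5/2)*(1 + 1) + (5 + 2/5)*23 = 2*(5/2)*2 + (5 + 2*(1/5))*23 = 10 + (5 + 2/5)*23 = 10 + (27/5)*23 = 10 + 621/5 = 671/5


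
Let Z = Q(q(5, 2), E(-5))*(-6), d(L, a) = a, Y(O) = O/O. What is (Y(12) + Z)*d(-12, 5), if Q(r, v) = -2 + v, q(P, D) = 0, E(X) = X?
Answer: 215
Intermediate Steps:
Y(O) = 1
Z = 42 (Z = (-2 - 5)*(-6) = -7*(-6) = 42)
(Y(12) + Z)*d(-12, 5) = (1 + 42)*5 = 43*5 = 215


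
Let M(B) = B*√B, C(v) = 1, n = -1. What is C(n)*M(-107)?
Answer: -107*I*√107 ≈ -1106.8*I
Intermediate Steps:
M(B) = B^(3/2)
C(n)*M(-107) = 1*(-107)^(3/2) = 1*(-107*I*√107) = -107*I*√107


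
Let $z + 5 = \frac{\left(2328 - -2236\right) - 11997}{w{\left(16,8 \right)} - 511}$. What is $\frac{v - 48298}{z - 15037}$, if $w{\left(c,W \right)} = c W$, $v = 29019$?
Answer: $\frac{7383857}{5753653} \approx 1.2833$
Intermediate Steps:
$w{\left(c,W \right)} = W c$
$z = \frac{5518}{383}$ ($z = -5 + \frac{\left(2328 - -2236\right) - 11997}{8 \cdot 16 - 511} = -5 + \frac{\left(2328 + 2236\right) - 11997}{128 - 511} = -5 + \frac{4564 - 11997}{-383} = -5 - - \frac{7433}{383} = -5 + \frac{7433}{383} = \frac{5518}{383} \approx 14.407$)
$\frac{v - 48298}{z - 15037} = \frac{29019 - 48298}{\frac{5518}{383} - 15037} = - \frac{19279}{- \frac{5753653}{383}} = \left(-19279\right) \left(- \frac{383}{5753653}\right) = \frac{7383857}{5753653}$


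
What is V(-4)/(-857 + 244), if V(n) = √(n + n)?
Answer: -2*I*√2/613 ≈ -0.0046141*I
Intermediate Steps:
V(n) = √2*√n (V(n) = √(2*n) = √2*√n)
V(-4)/(-857 + 244) = (√2*√(-4))/(-857 + 244) = (√2*(2*I))/(-613) = -2*I*√2/613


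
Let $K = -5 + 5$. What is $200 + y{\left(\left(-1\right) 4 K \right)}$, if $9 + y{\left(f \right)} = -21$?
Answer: $170$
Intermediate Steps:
$K = 0$
$y{\left(f \right)} = -30$ ($y{\left(f \right)} = -9 - 21 = -30$)
$200 + y{\left(\left(-1\right) 4 K \right)} = 200 - 30 = 170$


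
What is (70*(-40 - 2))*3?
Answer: -8820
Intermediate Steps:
(70*(-40 - 2))*3 = (70*(-42))*3 = -2940*3 = -8820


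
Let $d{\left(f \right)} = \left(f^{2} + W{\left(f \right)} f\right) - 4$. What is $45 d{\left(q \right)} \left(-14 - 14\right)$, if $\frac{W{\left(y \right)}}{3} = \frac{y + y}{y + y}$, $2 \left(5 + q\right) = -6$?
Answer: $-45360$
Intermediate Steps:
$q = -8$ ($q = -5 + \frac{1}{2} \left(-6\right) = -5 - 3 = -8$)
$W{\left(y \right)} = 3$ ($W{\left(y \right)} = 3 \frac{y + y}{y + y} = 3 \frac{2 y}{2 y} = 3 \cdot 2 y \frac{1}{2 y} = 3 \cdot 1 = 3$)
$d{\left(f \right)} = -4 + f^{2} + 3 f$ ($d{\left(f \right)} = \left(f^{2} + 3 f\right) - 4 = -4 + f^{2} + 3 f$)
$45 d{\left(q \right)} \left(-14 - 14\right) = 45 \left(-4 + \left(-8\right)^{2} + 3 \left(-8\right)\right) \left(-14 - 14\right) = 45 \left(-4 + 64 - 24\right) \left(-14 - 14\right) = 45 \cdot 36 \left(-28\right) = 1620 \left(-28\right) = -45360$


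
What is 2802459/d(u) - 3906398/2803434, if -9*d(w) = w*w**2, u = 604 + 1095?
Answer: -9614496700830628/6874489881964983 ≈ -1.3986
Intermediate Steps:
u = 1699
d(w) = -w**3/9 (d(w) = -w*w**2/9 = -w**3/9)
2802459/d(u) - 3906398/2803434 = 2802459/((-1/9*1699**3)) - 3906398/2803434 = 2802459/((-1/9*4904335099)) - 3906398*1/2803434 = 2802459/(-4904335099/9) - 1953199/1401717 = 2802459*(-9/4904335099) - 1953199/1401717 = -25222131/4904335099 - 1953199/1401717 = -9614496700830628/6874489881964983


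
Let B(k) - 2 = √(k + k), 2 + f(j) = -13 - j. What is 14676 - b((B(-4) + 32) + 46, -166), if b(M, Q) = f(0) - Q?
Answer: 14525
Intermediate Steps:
f(j) = -15 - j (f(j) = -2 + (-13 - j) = -15 - j)
B(k) = 2 + √2*√k (B(k) = 2 + √(k + k) = 2 + √(2*k) = 2 + √2*√k)
b(M, Q) = -15 - Q (b(M, Q) = (-15 - 1*0) - Q = (-15 + 0) - Q = -15 - Q)
14676 - b((B(-4) + 32) + 46, -166) = 14676 - (-15 - 1*(-166)) = 14676 - (-15 + 166) = 14676 - 1*151 = 14676 - 151 = 14525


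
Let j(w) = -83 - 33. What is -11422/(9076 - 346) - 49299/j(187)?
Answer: 214527659/506340 ≈ 423.68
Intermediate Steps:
j(w) = -116
-11422/(9076 - 346) - 49299/j(187) = -11422/(9076 - 346) - 49299/(-116) = -11422/8730 - 49299*(-1/116) = -11422*1/8730 + 49299/116 = -5711/4365 + 49299/116 = 214527659/506340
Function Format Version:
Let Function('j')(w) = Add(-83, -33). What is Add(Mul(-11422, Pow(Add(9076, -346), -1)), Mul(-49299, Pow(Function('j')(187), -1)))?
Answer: Rational(214527659, 506340) ≈ 423.68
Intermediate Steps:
Function('j')(w) = -116
Add(Mul(-11422, Pow(Add(9076, -346), -1)), Mul(-49299, Pow(Function('j')(187), -1))) = Add(Mul(-11422, Pow(Add(9076, -346), -1)), Mul(-49299, Pow(-116, -1))) = Add(Mul(-11422, Pow(8730, -1)), Mul(-49299, Rational(-1, 116))) = Add(Mul(-11422, Rational(1, 8730)), Rational(49299, 116)) = Add(Rational(-5711, 4365), Rational(49299, 116)) = Rational(214527659, 506340)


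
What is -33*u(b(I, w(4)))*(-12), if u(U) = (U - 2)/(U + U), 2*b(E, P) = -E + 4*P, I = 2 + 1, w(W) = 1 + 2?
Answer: 110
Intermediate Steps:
w(W) = 3
I = 3
b(E, P) = 2*P - E/2 (b(E, P) = (-E + 4*P)/2 = 2*P - E/2)
u(U) = (-2 + U)/(2*U) (u(U) = (-2 + U)/((2*U)) = (-2 + U)*(1/(2*U)) = (-2 + U)/(2*U))
-33*u(b(I, w(4)))*(-12) = -33*(-2 + (2*3 - 1/2*3))/(2*(2*3 - 1/2*3))*(-12) = -33*(-2 + (6 - 3/2))/(2*(6 - 3/2))*(-12) = -33*(-2 + 9/2)/(2*9/2)*(-12) = -33*2*5/(2*9*2)*(-12) = -33*5/18*(-12) = -55/6*(-12) = 110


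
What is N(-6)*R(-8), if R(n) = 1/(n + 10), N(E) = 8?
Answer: 4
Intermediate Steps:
R(n) = 1/(10 + n)
N(-6)*R(-8) = 8/(10 - 8) = 8/2 = 8*(1/2) = 4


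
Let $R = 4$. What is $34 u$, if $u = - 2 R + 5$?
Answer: $-102$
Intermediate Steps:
$u = -3$ ($u = \left(-2\right) 4 + 5 = -8 + 5 = -3$)
$34 u = 34 \left(-3\right) = -102$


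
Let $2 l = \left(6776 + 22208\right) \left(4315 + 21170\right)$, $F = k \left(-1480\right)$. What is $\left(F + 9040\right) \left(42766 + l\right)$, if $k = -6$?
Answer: $6619135237120$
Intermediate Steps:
$F = 8880$ ($F = \left(-6\right) \left(-1480\right) = 8880$)
$l = 369328620$ ($l = \frac{\left(6776 + 22208\right) \left(4315 + 21170\right)}{2} = \frac{28984 \cdot 25485}{2} = \frac{1}{2} \cdot 738657240 = 369328620$)
$\left(F + 9040\right) \left(42766 + l\right) = \left(8880 + 9040\right) \left(42766 + 369328620\right) = 17920 \cdot 369371386 = 6619135237120$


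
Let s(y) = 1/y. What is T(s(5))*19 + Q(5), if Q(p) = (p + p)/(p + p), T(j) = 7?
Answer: 134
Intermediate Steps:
s(y) = 1/y
Q(p) = 1 (Q(p) = (2*p)/((2*p)) = (2*p)*(1/(2*p)) = 1)
T(s(5))*19 + Q(5) = 7*19 + 1 = 133 + 1 = 134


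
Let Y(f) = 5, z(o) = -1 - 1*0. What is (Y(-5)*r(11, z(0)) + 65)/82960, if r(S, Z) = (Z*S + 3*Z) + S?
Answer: 5/8296 ≈ 0.00060270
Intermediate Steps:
z(o) = -1 (z(o) = -1 + 0 = -1)
r(S, Z) = S + 3*Z + S*Z (r(S, Z) = (S*Z + 3*Z) + S = (3*Z + S*Z) + S = S + 3*Z + S*Z)
(Y(-5)*r(11, z(0)) + 65)/82960 = (5*(11 + 3*(-1) + 11*(-1)) + 65)/82960 = (5*(11 - 3 - 11) + 65)*(1/82960) = (5*(-3) + 65)*(1/82960) = (-15 + 65)*(1/82960) = 50*(1/82960) = 5/8296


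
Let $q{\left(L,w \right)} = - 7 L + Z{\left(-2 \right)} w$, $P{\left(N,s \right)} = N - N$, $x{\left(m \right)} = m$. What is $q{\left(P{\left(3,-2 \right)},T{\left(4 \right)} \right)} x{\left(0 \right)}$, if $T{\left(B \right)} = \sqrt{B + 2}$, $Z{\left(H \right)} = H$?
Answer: $0$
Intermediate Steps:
$P{\left(N,s \right)} = 0$
$T{\left(B \right)} = \sqrt{2 + B}$
$q{\left(L,w \right)} = - 7 L - 2 w$
$q{\left(P{\left(3,-2 \right)},T{\left(4 \right)} \right)} x{\left(0 \right)} = \left(\left(-7\right) 0 - 2 \sqrt{2 + 4}\right) 0 = \left(0 - 2 \sqrt{6}\right) 0 = - 2 \sqrt{6} \cdot 0 = 0$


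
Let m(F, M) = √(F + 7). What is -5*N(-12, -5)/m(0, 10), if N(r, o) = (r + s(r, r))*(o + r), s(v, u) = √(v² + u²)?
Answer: 1020*√7*(-1 + √2)/7 ≈ 159.69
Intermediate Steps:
s(v, u) = √(u² + v²)
m(F, M) = √(7 + F)
N(r, o) = (o + r)*(r + √2*√(r²)) (N(r, o) = (r + √(r² + r²))*(o + r) = (r + √(2*r²))*(o + r) = (r + √2*√(r²))*(o + r) = (o + r)*(r + √2*√(r²)))
-5*N(-12, -5)/m(0, 10) = -5*((-12)² - 5*(-12) - 5*√2*√((-12)²) - 12*√2*√((-12)²))/(√(7 + 0)) = -5*(144 + 60 - 5*√2*√144 - 12*√2*√144)/(√7) = -5*(144 + 60 - 5*√2*12 - 12*√2*12)*√7/7 = -5*(144 + 60 - 60*√2 - 144*√2)*√7/7 = -5*(204 - 204*√2)*√7/7 = -5*√7*(204 - 204*√2)/7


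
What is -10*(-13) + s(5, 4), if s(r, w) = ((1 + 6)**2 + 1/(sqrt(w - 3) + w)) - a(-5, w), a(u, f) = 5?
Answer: 871/5 ≈ 174.20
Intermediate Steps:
s(r, w) = 44 + 1/(w + sqrt(-3 + w)) (s(r, w) = ((1 + 6)**2 + 1/(sqrt(w - 3) + w)) - 1*5 = (7**2 + 1/(sqrt(-3 + w) + w)) - 5 = (49 + 1/(w + sqrt(-3 + w))) - 5 = 44 + 1/(w + sqrt(-3 + w)))
-10*(-13) + s(5, 4) = -10*(-13) + (1 + 44*4 + 44*sqrt(-3 + 4))/(4 + sqrt(-3 + 4)) = 130 + (1 + 176 + 44*sqrt(1))/(4 + sqrt(1)) = 130 + (1 + 176 + 44*1)/(4 + 1) = 130 + (1 + 176 + 44)/5 = 130 + (1/5)*221 = 130 + 221/5 = 871/5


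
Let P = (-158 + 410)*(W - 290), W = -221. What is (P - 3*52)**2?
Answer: 16622429184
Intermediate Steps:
P = -128772 (P = (-158 + 410)*(-221 - 290) = 252*(-511) = -128772)
(P - 3*52)**2 = (-128772 - 3*52)**2 = (-128772 - 156)**2 = (-128928)**2 = 16622429184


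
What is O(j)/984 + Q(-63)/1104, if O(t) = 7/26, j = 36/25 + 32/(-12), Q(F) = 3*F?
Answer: -6286/36777 ≈ -0.17092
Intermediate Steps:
j = -92/75 (j = 36*(1/25) + 32*(-1/12) = 36/25 - 8/3 = -92/75 ≈ -1.2267)
O(t) = 7/26 (O(t) = 7*(1/26) = 7/26)
O(j)/984 + Q(-63)/1104 = (7/26)/984 + (3*(-63))/1104 = (7/26)*(1/984) - 189*1/1104 = 7/25584 - 63/368 = -6286/36777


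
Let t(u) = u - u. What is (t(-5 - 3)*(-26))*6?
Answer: 0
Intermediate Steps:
t(u) = 0
(t(-5 - 3)*(-26))*6 = (0*(-26))*6 = 0*6 = 0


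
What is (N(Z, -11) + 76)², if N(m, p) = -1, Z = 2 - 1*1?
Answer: 5625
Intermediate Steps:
Z = 1 (Z = 2 - 1 = 1)
(N(Z, -11) + 76)² = (-1 + 76)² = 75² = 5625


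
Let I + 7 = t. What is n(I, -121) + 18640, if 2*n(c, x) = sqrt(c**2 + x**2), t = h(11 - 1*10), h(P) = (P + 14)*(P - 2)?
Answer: 18640 + 55*sqrt(5)/2 ≈ 18702.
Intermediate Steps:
h(P) = (-2 + P)*(14 + P) (h(P) = (14 + P)*(-2 + P) = (-2 + P)*(14 + P))
t = -15 (t = -28 + (11 - 1*10)**2 + 12*(11 - 1*10) = -28 + (11 - 10)**2 + 12*(11 - 10) = -28 + 1**2 + 12*1 = -28 + 1 + 12 = -15)
I = -22 (I = -7 - 15 = -22)
n(c, x) = sqrt(c**2 + x**2)/2
n(I, -121) + 18640 = sqrt((-22)**2 + (-121)**2)/2 + 18640 = sqrt(484 + 14641)/2 + 18640 = sqrt(15125)/2 + 18640 = (55*sqrt(5))/2 + 18640 = 55*sqrt(5)/2 + 18640 = 18640 + 55*sqrt(5)/2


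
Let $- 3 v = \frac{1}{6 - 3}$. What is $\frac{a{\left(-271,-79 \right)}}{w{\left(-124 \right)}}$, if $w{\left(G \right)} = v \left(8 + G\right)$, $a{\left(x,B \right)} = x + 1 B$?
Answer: $- \frac{1575}{58} \approx -27.155$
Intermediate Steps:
$a{\left(x,B \right)} = B + x$ ($a{\left(x,B \right)} = x + B = B + x$)
$v = - \frac{1}{9}$ ($v = - \frac{1}{3 \left(6 - 3\right)} = - \frac{1}{3 \cdot 3} = \left(- \frac{1}{3}\right) \frac{1}{3} = - \frac{1}{9} \approx -0.11111$)
$w{\left(G \right)} = - \frac{8}{9} - \frac{G}{9}$ ($w{\left(G \right)} = - \frac{8 + G}{9} = - \frac{8}{9} - \frac{G}{9}$)
$\frac{a{\left(-271,-79 \right)}}{w{\left(-124 \right)}} = \frac{-79 - 271}{- \frac{8}{9} - - \frac{124}{9}} = - \frac{350}{- \frac{8}{9} + \frac{124}{9}} = - \frac{350}{\frac{116}{9}} = \left(-350\right) \frac{9}{116} = - \frac{1575}{58}$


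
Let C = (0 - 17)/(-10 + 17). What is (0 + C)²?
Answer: 289/49 ≈ 5.8980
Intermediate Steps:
C = -17/7 ≈ -2.4286
(0 + C)² = (0 - 17/7)² = (-17/7)² = 289/49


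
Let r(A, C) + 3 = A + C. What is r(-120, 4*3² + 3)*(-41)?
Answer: 3444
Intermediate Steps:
r(A, C) = -3 + A + C (r(A, C) = -3 + (A + C) = -3 + A + C)
r(-120, 4*3² + 3)*(-41) = (-3 - 120 + (4*3² + 3))*(-41) = (-3 - 120 + (4*9 + 3))*(-41) = (-3 - 120 + (36 + 3))*(-41) = (-3 - 120 + 39)*(-41) = -84*(-41) = 3444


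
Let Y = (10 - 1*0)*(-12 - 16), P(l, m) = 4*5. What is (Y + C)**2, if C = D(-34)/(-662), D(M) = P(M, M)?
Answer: 8591436100/109561 ≈ 78417.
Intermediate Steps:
P(l, m) = 20
D(M) = 20
Y = -280 (Y = (10 + 0)*(-28) = 10*(-28) = -280)
C = -10/331 (C = 20/(-662) = 20*(-1/662) = -10/331 ≈ -0.030211)
(Y + C)**2 = (-280 - 10/331)**2 = (-92690/331)**2 = 8591436100/109561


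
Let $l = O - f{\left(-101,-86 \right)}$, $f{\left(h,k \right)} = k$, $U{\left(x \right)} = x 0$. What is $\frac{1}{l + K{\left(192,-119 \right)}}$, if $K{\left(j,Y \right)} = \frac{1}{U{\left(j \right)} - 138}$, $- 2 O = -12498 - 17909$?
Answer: $\frac{69}{1054975} \approx 6.5404 \cdot 10^{-5}$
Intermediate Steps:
$U{\left(x \right)} = 0$
$O = \frac{30407}{2}$ ($O = - \frac{-12498 - 17909}{2} = \left(- \frac{1}{2}\right) \left(-30407\right) = \frac{30407}{2} \approx 15204.0$)
$l = \frac{30579}{2}$ ($l = \frac{30407}{2} - -86 = \frac{30407}{2} + 86 = \frac{30579}{2} \approx 15290.0$)
$K{\left(j,Y \right)} = - \frac{1}{138}$ ($K{\left(j,Y \right)} = \frac{1}{0 - 138} = \frac{1}{-138} = - \frac{1}{138}$)
$\frac{1}{l + K{\left(192,-119 \right)}} = \frac{1}{\frac{30579}{2} - \frac{1}{138}} = \frac{1}{\frac{1054975}{69}} = \frac{69}{1054975}$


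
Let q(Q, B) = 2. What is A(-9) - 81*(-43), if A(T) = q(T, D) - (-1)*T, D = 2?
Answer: 3476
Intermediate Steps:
A(T) = 2 + T (A(T) = 2 - (-1)*T = 2 + T)
A(-9) - 81*(-43) = (2 - 9) - 81*(-43) = -7 + 3483 = 3476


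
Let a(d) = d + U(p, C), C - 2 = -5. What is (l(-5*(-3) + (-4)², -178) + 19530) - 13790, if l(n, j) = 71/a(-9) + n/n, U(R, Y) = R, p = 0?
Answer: 51598/9 ≈ 5733.1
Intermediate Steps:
C = -3 (C = 2 - 5 = -3)
a(d) = d (a(d) = d + 0 = d)
l(n, j) = -62/9 (l(n, j) = 71/(-9) + n/n = 71*(-⅑) + 1 = -71/9 + 1 = -62/9)
(l(-5*(-3) + (-4)², -178) + 19530) - 13790 = (-62/9 + 19530) - 13790 = 175708/9 - 13790 = 51598/9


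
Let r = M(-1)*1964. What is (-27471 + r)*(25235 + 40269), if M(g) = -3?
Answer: -2185409952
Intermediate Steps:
r = -5892 (r = -3*1964 = -5892)
(-27471 + r)*(25235 + 40269) = (-27471 - 5892)*(25235 + 40269) = -33363*65504 = -2185409952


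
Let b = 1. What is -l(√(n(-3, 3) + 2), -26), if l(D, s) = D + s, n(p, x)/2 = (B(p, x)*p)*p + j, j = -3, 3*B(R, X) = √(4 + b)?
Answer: 26 - √(-4 + 6*√5) ≈ 22.931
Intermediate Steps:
B(R, X) = √5/3 (B(R, X) = √(4 + 1)/3 = √5/3)
n(p, x) = -6 + 2*√5*p²/3 (n(p, x) = 2*(((√5/3)*p)*p - 3) = 2*((p*√5/3)*p - 3) = 2*(√5*p²/3 - 3) = 2*(-3 + √5*p²/3) = -6 + 2*√5*p²/3)
-l(√(n(-3, 3) + 2), -26) = -(√((-6 + (⅔)*√5*(-3)²) + 2) - 26) = -(√((-6 + (⅔)*√5*9) + 2) - 26) = -(√((-6 + 6*√5) + 2) - 26) = -(√(-4 + 6*√5) - 26) = -(-26 + √(-4 + 6*√5)) = 26 - √(-4 + 6*√5)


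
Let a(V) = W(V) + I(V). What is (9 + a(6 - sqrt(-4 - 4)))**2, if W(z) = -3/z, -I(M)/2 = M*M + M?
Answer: (-347599*I + 128140*sqrt(2))/(4*(6*sqrt(2) + 7*I)) ≈ -1850.2 - 8714.9*I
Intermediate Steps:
I(M) = -2*M - 2*M**2 (I(M) = -2*(M*M + M) = -2*(M**2 + M) = -2*(M + M**2) = -2*M - 2*M**2)
a(V) = -3/V - 2*V*(1 + V)
(9 + a(6 - sqrt(-4 - 4)))**2 = (9 + (-3 + 2*(6 - sqrt(-4 - 4))**2*(-1 - (6 - sqrt(-4 - 4))))/(6 - sqrt(-4 - 4)))**2 = (9 + (-3 + 2*(6 - sqrt(-8))**2*(-1 - (6 - sqrt(-8))))/(6 - sqrt(-8)))**2 = (9 + (-3 + 2*(6 - 2*I*sqrt(2))**2*(-1 - (6 - 2*I*sqrt(2))))/(6 - 2*I*sqrt(2)))**2 = (9 + (-3 + 2*(6 - 2*I*sqrt(2))**2*(-1 + (-6 + 2*I*sqrt(2))))/(6 - 2*I*sqrt(2)))**2 = (9 + (-3 + 2*(6 - 2*I*sqrt(2))**2*(-7 + 2*I*sqrt(2)))/(6 - 2*I*sqrt(2)))**2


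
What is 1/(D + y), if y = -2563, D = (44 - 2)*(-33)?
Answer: -1/3949 ≈ -0.00025323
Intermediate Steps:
D = -1386 (D = 42*(-33) = -1386)
1/(D + y) = 1/(-1386 - 2563) = 1/(-3949) = -1/3949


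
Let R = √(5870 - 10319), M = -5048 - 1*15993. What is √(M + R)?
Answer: √(-21041 + I*√4449) ≈ 0.23 + 145.06*I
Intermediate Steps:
M = -21041 (M = -5048 - 15993 = -21041)
R = I*√4449 (R = √(-4449) = I*√4449 ≈ 66.701*I)
√(M + R) = √(-21041 + I*√4449)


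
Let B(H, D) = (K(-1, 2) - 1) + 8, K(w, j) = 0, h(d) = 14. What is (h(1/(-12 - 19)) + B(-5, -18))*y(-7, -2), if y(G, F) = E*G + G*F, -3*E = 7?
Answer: 637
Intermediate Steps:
E = -7/3 (E = -⅓*7 = -7/3 ≈ -2.3333)
y(G, F) = -7*G/3 + F*G (y(G, F) = -7*G/3 + G*F = -7*G/3 + F*G)
B(H, D) = 7 (B(H, D) = (0 - 1) + 8 = -1 + 8 = 7)
(h(1/(-12 - 19)) + B(-5, -18))*y(-7, -2) = (14 + 7)*((⅓)*(-7)*(-7 + 3*(-2))) = 21*((⅓)*(-7)*(-7 - 6)) = 21*((⅓)*(-7)*(-13)) = 21*(91/3) = 637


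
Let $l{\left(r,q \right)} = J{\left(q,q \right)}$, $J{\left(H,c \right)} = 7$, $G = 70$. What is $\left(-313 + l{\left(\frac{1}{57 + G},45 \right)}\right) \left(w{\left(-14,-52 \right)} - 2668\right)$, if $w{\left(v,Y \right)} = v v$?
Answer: $756432$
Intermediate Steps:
$w{\left(v,Y \right)} = v^{2}$
$l{\left(r,q \right)} = 7$
$\left(-313 + l{\left(\frac{1}{57 + G},45 \right)}\right) \left(w{\left(-14,-52 \right)} - 2668\right) = \left(-313 + 7\right) \left(\left(-14\right)^{2} - 2668\right) = - 306 \left(196 - 2668\right) = \left(-306\right) \left(-2472\right) = 756432$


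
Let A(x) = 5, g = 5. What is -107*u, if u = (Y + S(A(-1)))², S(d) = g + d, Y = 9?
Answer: -38627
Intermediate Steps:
S(d) = 5 + d
u = 361 (u = (9 + (5 + 5))² = (9 + 10)² = 19² = 361)
-107*u = -107*361 = -38627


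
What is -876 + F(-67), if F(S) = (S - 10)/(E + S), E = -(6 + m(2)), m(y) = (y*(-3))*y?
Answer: -53359/61 ≈ -874.74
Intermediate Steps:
m(y) = -3*y**2 (m(y) = (-3*y)*y = -3*y**2)
E = 6 (E = -(6 - 3*2**2) = -(6 - 3*4) = -(6 - 12) = -1*(-6) = 6)
F(S) = (-10 + S)/(6 + S) (F(S) = (S - 10)/(6 + S) = (-10 + S)/(6 + S))
-876 + F(-67) = -876 + (-10 - 67)/(6 - 67) = -876 - 77/(-61) = -876 - 1/61*(-77) = -876 + 77/61 = -53359/61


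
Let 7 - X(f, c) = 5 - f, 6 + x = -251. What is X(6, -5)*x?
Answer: -2056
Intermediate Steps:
x = -257 (x = -6 - 251 = -257)
X(f, c) = 2 + f (X(f, c) = 7 - (5 - f) = 7 + (-5 + f) = 2 + f)
X(6, -5)*x = (2 + 6)*(-257) = 8*(-257) = -2056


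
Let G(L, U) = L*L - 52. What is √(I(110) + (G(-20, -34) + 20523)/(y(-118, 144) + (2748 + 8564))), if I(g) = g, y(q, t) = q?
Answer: √14017249934/11194 ≈ 10.577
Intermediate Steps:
G(L, U) = -52 + L² (G(L, U) = L² - 52 = -52 + L²)
√(I(110) + (G(-20, -34) + 20523)/(y(-118, 144) + (2748 + 8564))) = √(110 + ((-52 + (-20)²) + 20523)/(-118 + (2748 + 8564))) = √(110 + ((-52 + 400) + 20523)/(-118 + 11312)) = √(110 + (348 + 20523)/11194) = √(110 + 20871*(1/11194)) = √(110 + 20871/11194) = √(1252211/11194) = √14017249934/11194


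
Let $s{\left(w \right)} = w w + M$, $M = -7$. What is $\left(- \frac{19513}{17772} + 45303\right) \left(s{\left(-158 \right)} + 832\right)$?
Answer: $\frac{20762863237967}{17772} \approx 1.1683 \cdot 10^{9}$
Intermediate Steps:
$s{\left(w \right)} = -7 + w^{2}$ ($s{\left(w \right)} = w w - 7 = w^{2} - 7 = -7 + w^{2}$)
$\left(- \frac{19513}{17772} + 45303\right) \left(s{\left(-158 \right)} + 832\right) = \left(- \frac{19513}{17772} + 45303\right) \left(\left(-7 + \left(-158\right)^{2}\right) + 832\right) = \left(\left(-19513\right) \frac{1}{17772} + 45303\right) \left(\left(-7 + 24964\right) + 832\right) = \left(- \frac{19513}{17772} + 45303\right) \left(24957 + 832\right) = \frac{805105403}{17772} \cdot 25789 = \frac{20762863237967}{17772}$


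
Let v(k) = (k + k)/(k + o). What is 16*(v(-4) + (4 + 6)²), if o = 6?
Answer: 1536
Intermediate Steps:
v(k) = 2*k/(6 + k) (v(k) = (k + k)/(k + 6) = (2*k)/(6 + k) = 2*k/(6 + k))
16*(v(-4) + (4 + 6)²) = 16*(2*(-4)/(6 - 4) + (4 + 6)²) = 16*(2*(-4)/2 + 10²) = 16*(2*(-4)*(½) + 100) = 16*(-4 + 100) = 16*96 = 1536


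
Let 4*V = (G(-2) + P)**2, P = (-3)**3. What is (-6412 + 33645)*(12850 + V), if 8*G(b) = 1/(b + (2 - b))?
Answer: 363401536513/1024 ≈ 3.5488e+8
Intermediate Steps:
P = -27
G(b) = 1/16 (G(b) = 1/(8*(b + (2 - b))) = (1/8)/2 = (1/8)*(1/2) = 1/16)
V = 185761/1024 (V = (1/16 - 27)**2/4 = (-431/16)**2/4 = (1/4)*(185761/256) = 185761/1024 ≈ 181.41)
(-6412 + 33645)*(12850 + V) = (-6412 + 33645)*(12850 + 185761/1024) = 27233*(13344161/1024) = 363401536513/1024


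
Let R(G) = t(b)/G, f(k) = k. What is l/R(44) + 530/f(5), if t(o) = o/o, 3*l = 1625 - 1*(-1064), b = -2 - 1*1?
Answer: 118634/3 ≈ 39545.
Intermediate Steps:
b = -3 (b = -2 - 1 = -3)
l = 2689/3 (l = (1625 - 1*(-1064))/3 = (1625 + 1064)/3 = (1/3)*2689 = 2689/3 ≈ 896.33)
t(o) = 1
R(G) = 1/G
l/R(44) + 530/f(5) = 2689/(3*(1/44)) + 530/5 = 2689/(3*(1/44)) + 530*(1/5) = (2689/3)*44 + 106 = 118316/3 + 106 = 118634/3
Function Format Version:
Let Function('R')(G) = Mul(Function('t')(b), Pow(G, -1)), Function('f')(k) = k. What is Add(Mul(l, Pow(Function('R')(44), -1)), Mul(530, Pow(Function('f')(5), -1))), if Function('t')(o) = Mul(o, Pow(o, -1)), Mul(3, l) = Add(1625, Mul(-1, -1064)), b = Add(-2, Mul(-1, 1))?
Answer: Rational(118634, 3) ≈ 39545.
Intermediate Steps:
b = -3 (b = Add(-2, -1) = -3)
l = Rational(2689, 3) (l = Mul(Rational(1, 3), Add(1625, Mul(-1, -1064))) = Mul(Rational(1, 3), Add(1625, 1064)) = Mul(Rational(1, 3), 2689) = Rational(2689, 3) ≈ 896.33)
Function('t')(o) = 1
Function('R')(G) = Pow(G, -1) (Function('R')(G) = Mul(1, Pow(G, -1)) = Pow(G, -1))
Add(Mul(l, Pow(Function('R')(44), -1)), Mul(530, Pow(Function('f')(5), -1))) = Add(Mul(Rational(2689, 3), Pow(Pow(44, -1), -1)), Mul(530, Pow(5, -1))) = Add(Mul(Rational(2689, 3), Pow(Rational(1, 44), -1)), Mul(530, Rational(1, 5))) = Add(Mul(Rational(2689, 3), 44), 106) = Add(Rational(118316, 3), 106) = Rational(118634, 3)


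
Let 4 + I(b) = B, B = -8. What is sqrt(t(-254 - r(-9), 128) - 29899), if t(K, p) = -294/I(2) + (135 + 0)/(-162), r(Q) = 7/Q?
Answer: I*sqrt(268878)/3 ≈ 172.84*I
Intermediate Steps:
I(b) = -12 (I(b) = -4 - 8 = -12)
t(K, p) = 71/3 (t(K, p) = -294/(-12) + (135 + 0)/(-162) = -294*(-1/12) + 135*(-1/162) = 49/2 - 5/6 = 71/3)
sqrt(t(-254 - r(-9), 128) - 29899) = sqrt(71/3 - 29899) = sqrt(-89626/3) = I*sqrt(268878)/3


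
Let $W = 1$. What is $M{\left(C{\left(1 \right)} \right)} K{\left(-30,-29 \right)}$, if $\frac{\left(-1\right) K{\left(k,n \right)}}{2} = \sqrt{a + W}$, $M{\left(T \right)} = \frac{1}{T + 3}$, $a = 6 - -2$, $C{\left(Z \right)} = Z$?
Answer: $- \frac{3}{2} \approx -1.5$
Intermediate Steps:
$a = 8$ ($a = 6 + 2 = 8$)
$M{\left(T \right)} = \frac{1}{3 + T}$
$K{\left(k,n \right)} = -6$ ($K{\left(k,n \right)} = - 2 \sqrt{8 + 1} = - 2 \sqrt{9} = \left(-2\right) 3 = -6$)
$M{\left(C{\left(1 \right)} \right)} K{\left(-30,-29 \right)} = \frac{1}{3 + 1} \left(-6\right) = \frac{1}{4} \left(-6\right) = - \frac{3}{2}$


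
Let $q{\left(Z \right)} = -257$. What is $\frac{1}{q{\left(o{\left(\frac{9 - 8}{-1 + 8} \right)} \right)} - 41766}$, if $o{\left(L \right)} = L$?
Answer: $- \frac{1}{42023} \approx -2.3796 \cdot 10^{-5}$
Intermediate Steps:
$\frac{1}{q{\left(o{\left(\frac{9 - 8}{-1 + 8} \right)} \right)} - 41766} = \frac{1}{-257 - 41766} = \frac{1}{-42023} = - \frac{1}{42023}$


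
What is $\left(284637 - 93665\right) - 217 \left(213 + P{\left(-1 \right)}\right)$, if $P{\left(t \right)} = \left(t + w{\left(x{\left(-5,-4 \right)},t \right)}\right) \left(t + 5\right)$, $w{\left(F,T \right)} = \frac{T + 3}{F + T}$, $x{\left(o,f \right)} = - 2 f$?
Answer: $145371$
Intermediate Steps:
$w{\left(F,T \right)} = \frac{3 + T}{F + T}$
$P{\left(t \right)} = \left(5 + t\right) \left(t + \frac{3 + t}{8 + t}\right)$ ($P{\left(t \right)} = \left(t + \frac{3 + t}{\left(-2\right) \left(-4\right) + t}\right) \left(t + 5\right) = \left(t + \frac{3 + t}{8 + t}\right) \left(5 + t\right) = \left(5 + t\right) \left(t + \frac{3 + t}{8 + t}\right)$)
$\left(284637 - 93665\right) - 217 \left(213 + P{\left(-1 \right)}\right) = \left(284637 - 93665\right) - 217 \left(213 + \frac{15 + \left(-1\right)^{3} + 14 \left(-1\right)^{2} + 48 \left(-1\right)}{8 - 1}\right) = 190972 - 217 \left(213 + \frac{15 - 1 + 14 \cdot 1 - 48}{7}\right) = 190972 - 217 \left(213 + \frac{15 - 1 + 14 - 48}{7}\right) = 190972 - 217 \left(213 + \frac{1}{7} \left(-20\right)\right) = 190972 - 217 \left(213 - \frac{20}{7}\right) = 190972 - 45601 = 145371$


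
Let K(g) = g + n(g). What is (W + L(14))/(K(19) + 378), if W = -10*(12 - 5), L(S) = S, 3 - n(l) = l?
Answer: -56/381 ≈ -0.14698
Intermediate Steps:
n(l) = 3 - l
W = -70 (W = -10*7 = -70)
K(g) = 3 (K(g) = g + (3 - g) = 3)
(W + L(14))/(K(19) + 378) = (-70 + 14)/(3 + 378) = -56/381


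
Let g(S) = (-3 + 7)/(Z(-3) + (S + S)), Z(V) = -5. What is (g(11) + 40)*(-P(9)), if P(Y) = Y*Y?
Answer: -55404/17 ≈ -3259.1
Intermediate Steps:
P(Y) = Y**2
g(S) = 4/(-5 + 2*S) (g(S) = (-3 + 7)/(-5 + (S + S)) = 4/(-5 + 2*S))
(g(11) + 40)*(-P(9)) = (4/(-5 + 2*11) + 40)*(-1*9**2) = (4/(-5 + 22) + 40)*(-1*81) = (4/17 + 40)*(-81) = (684/17)*(-81) = -55404/17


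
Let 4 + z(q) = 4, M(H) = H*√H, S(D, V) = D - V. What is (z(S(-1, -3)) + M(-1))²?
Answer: -1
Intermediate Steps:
M(H) = H^(3/2)
z(q) = 0 (z(q) = -4 + 4 = 0)
(z(S(-1, -3)) + M(-1))² = (0 + (-1)^(3/2))² = (0 - I)² = (-I)² = -1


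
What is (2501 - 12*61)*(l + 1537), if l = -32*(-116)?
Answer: 9285481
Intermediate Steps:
l = 3712
(2501 - 12*61)*(l + 1537) = (2501 - 12*61)*(3712 + 1537) = (2501 - 732)*5249 = 1769*5249 = 9285481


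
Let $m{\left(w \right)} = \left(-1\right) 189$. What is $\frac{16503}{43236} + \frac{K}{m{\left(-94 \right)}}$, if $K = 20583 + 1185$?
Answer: $- \frac{34742303}{302652} \approx -114.79$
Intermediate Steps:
$K = 21768$
$m{\left(w \right)} = -189$
$\frac{16503}{43236} + \frac{K}{m{\left(-94 \right)}} = \frac{16503}{43236} + \frac{21768}{-189} = 16503 \cdot \frac{1}{43236} + 21768 \left(- \frac{1}{189}\right) = \frac{5501}{14412} - \frac{7256}{63} = - \frac{34742303}{302652}$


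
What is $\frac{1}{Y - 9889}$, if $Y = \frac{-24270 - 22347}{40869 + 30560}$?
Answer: $- \frac{71429}{706407998} \approx -0.00010112$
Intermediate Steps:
$Y = - \frac{46617}{71429} \approx -0.65263$
$\frac{1}{Y - 9889} = \frac{1}{- \frac{46617}{71429} - 9889} = \frac{1}{- \frac{706407998}{71429}} = - \frac{71429}{706407998}$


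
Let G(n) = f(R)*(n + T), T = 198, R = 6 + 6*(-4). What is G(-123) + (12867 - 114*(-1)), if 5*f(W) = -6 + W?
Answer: 12621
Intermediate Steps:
R = -18 (R = 6 - 24 = -18)
f(W) = -6/5 + W/5 (f(W) = (-6 + W)/5 = -6/5 + W/5)
G(n) = -4752/5 - 24*n/5 (G(n) = (-6/5 + (1/5)*(-18))*(n + 198) = (-6/5 - 18/5)*(198 + n) = -24*(198 + n)/5 = -4752/5 - 24*n/5)
G(-123) + (12867 - 114*(-1)) = (-4752/5 - 24/5*(-123)) + (12867 - 114*(-1)) = (-4752/5 + 2952/5) + (12867 - 1*(-114)) = -360 + (12867 + 114) = -360 + 12981 = 12621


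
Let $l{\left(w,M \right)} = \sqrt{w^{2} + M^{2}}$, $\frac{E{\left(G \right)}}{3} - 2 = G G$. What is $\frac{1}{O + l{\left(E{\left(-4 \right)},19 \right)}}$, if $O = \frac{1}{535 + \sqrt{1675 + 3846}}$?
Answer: $\frac{280704}{535 - \sqrt{5521} + 280704 \sqrt{3277}} \approx 0.017468$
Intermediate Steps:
$E{\left(G \right)} = 6 + 3 G^{2}$ ($E{\left(G \right)} = 6 + 3 G G = 6 + 3 G^{2}$)
$O = \frac{1}{535 + \sqrt{5521}} \approx 0.0016412$
$l{\left(w,M \right)} = \sqrt{M^{2} + w^{2}}$
$\frac{1}{O + l{\left(E{\left(-4 \right)},19 \right)}} = \frac{1}{\left(\frac{535}{280704} - \frac{\sqrt{5521}}{280704}\right) + \sqrt{19^{2} + \left(6 + 3 \left(-4\right)^{2}\right)^{2}}} = \frac{1}{\left(\frac{535}{280704} - \frac{\sqrt{5521}}{280704}\right) + \sqrt{361 + \left(6 + 3 \cdot 16\right)^{2}}} = \frac{1}{\left(\frac{535}{280704} - \frac{\sqrt{5521}}{280704}\right) + \sqrt{361 + \left(6 + 48\right)^{2}}} = \frac{1}{\left(\frac{535}{280704} - \frac{\sqrt{5521}}{280704}\right) + \sqrt{361 + 54^{2}}} = \frac{1}{\left(\frac{535}{280704} - \frac{\sqrt{5521}}{280704}\right) + \sqrt{361 + 2916}} = \frac{1}{\left(\frac{535}{280704} - \frac{\sqrt{5521}}{280704}\right) + \sqrt{3277}} = \frac{1}{\frac{535}{280704} + \sqrt{3277} - \frac{\sqrt{5521}}{280704}}$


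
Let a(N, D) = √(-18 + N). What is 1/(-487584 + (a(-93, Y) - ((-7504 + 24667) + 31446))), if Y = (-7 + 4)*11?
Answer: -178731/95834311120 - I*√111/287502933360 ≈ -1.865e-6 - 3.6645e-11*I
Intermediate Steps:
Y = -33 (Y = -3*11 = -33)
1/(-487584 + (a(-93, Y) - ((-7504 + 24667) + 31446))) = 1/(-487584 + (√(-18 - 93) - ((-7504 + 24667) + 31446))) = 1/(-487584 + (√(-111) - (17163 + 31446))) = 1/(-487584 + (I*√111 - 1*48609)) = 1/(-487584 + (I*√111 - 48609)) = 1/(-487584 + (-48609 + I*√111)) = 1/(-536193 + I*√111)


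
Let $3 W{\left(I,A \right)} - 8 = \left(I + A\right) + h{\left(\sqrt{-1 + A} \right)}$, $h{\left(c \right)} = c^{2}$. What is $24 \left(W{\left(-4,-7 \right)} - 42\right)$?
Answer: $-1096$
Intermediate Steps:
$W{\left(I,A \right)} = \frac{7}{3} + \frac{I}{3} + \frac{2 A}{3}$ ($W{\left(I,A \right)} = \frac{8}{3} + \frac{\left(I + A\right) + \left(\sqrt{-1 + A}\right)^{2}}{3} = \frac{8}{3} + \frac{\left(A + I\right) + \left(-1 + A\right)}{3} = \frac{8}{3} + \frac{-1 + I + 2 A}{3} = \frac{8}{3} + \left(- \frac{1}{3} + \frac{I}{3} + \frac{2 A}{3}\right) = \frac{7}{3} + \frac{I}{3} + \frac{2 A}{3}$)
$24 \left(W{\left(-4,-7 \right)} - 42\right) = 24 \left(\left(\frac{7}{3} + \frac{1}{3} \left(-4\right) + \frac{2}{3} \left(-7\right)\right) - 42\right) = 24 \left(\left(\frac{7}{3} - \frac{4}{3} - \frac{14}{3}\right) - 42\right) = 24 \left(- \frac{11}{3} - 42\right) = 24 \left(- \frac{137}{3}\right) = -1096$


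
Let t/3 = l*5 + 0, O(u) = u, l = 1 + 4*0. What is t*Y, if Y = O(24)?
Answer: 360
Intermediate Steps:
l = 1 (l = 1 + 0 = 1)
t = 15 (t = 3*(1*5 + 0) = 3*(5 + 0) = 3*5 = 15)
Y = 24
t*Y = 15*24 = 360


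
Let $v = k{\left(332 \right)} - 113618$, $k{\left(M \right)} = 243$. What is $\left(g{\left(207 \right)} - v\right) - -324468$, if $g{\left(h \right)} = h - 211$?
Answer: $437839$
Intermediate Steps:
$g{\left(h \right)} = -211 + h$
$v = -113375$ ($v = 243 - 113618 = -113375$)
$\left(g{\left(207 \right)} - v\right) - -324468 = \left(\left(-211 + 207\right) - -113375\right) - -324468 = \left(-4 + 113375\right) + 324468 = 113371 + 324468 = 437839$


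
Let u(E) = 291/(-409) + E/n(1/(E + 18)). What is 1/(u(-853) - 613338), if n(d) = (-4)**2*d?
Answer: -6544/3722376233 ≈ -1.7580e-6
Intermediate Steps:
n(d) = 16*d
u(E) = -291/409 + E*(9/8 + E/16) (u(E) = 291/(-409) + E/((16/(E + 18))) = 291*(-1/409) + E/((16/(18 + E))) = -291/409 + E*(9/8 + E/16))
1/(u(-853) - 613338) = 1/((-291/409 + (1/16)*(-853)*(18 - 853)) - 613338) = 1/((-291/409 + (1/16)*(-853)*(-835)) - 613338) = 1/((-291/409 + 712255/16) - 613338) = 1/(291307639/6544 - 613338) = 1/(-3722376233/6544) = -6544/3722376233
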